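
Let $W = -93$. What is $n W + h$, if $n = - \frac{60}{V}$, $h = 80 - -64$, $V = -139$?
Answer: $\frac{14436}{139} \approx 103.86$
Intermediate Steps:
$h = 144$ ($h = 80 + 64 = 144$)
$n = \frac{60}{139}$ ($n = - \frac{60}{-139} = \left(-60\right) \left(- \frac{1}{139}\right) = \frac{60}{139} \approx 0.43165$)
$n W + h = \frac{60}{139} \left(-93\right) + 144 = - \frac{5580}{139} + 144 = \frac{14436}{139}$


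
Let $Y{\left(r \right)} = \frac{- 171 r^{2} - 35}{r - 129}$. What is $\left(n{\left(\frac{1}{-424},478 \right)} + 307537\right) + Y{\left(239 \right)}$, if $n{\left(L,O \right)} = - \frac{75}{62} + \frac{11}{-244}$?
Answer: $\frac{90999481003}{416020} \approx 2.1874 \cdot 10^{5}$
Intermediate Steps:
$Y{\left(r \right)} = \frac{-35 - 171 r^{2}}{-129 + r}$
$n{\left(L,O \right)} = - \frac{9491}{7564}$ ($n{\left(L,O \right)} = \left(-75\right) \frac{1}{62} + 11 \left(- \frac{1}{244}\right) = - \frac{75}{62} - \frac{11}{244} = - \frac{9491}{7564}$)
$\left(n{\left(\frac{1}{-424},478 \right)} + 307537\right) + Y{\left(239 \right)} = \left(- \frac{9491}{7564} + 307537\right) + \frac{-35 - 171 \cdot 239^{2}}{-129 + 239} = \frac{2326200377}{7564} + \frac{-35 - 9767691}{110} = \frac{2326200377}{7564} + \frac{1}{110} \left(-9767726\right) = \frac{2326200377}{7564} - \frac{4883863}{55} = \frac{90999481003}{416020}$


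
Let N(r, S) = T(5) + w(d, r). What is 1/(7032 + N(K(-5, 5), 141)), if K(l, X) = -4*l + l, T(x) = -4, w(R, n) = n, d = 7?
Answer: 1/7043 ≈ 0.00014199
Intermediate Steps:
K(l, X) = -3*l
N(r, S) = -4 + r
1/(7032 + N(K(-5, 5), 141)) = 1/(7032 + (-4 - 3*(-5))) = 1/(7032 + (-4 + 15)) = 1/(7032 + 11) = 1/7043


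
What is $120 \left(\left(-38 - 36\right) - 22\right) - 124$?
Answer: $-11644$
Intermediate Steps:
$120 \left(\left(-38 - 36\right) - 22\right) - 124 = 120 \left(-74 - 22\right) - 124 = 120 \left(-96\right) - 124 = -11520 - 124 = -11644$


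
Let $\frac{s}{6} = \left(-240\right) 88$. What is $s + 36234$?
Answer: $-90486$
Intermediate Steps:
$s = -126720$ ($s = 6 \left(\left(-240\right) 88\right) = 6 \left(-21120\right) = -126720$)
$s + 36234 = -126720 + 36234 = -90486$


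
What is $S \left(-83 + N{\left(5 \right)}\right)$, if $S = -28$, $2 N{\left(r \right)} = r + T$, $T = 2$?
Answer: $2226$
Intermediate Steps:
$N{\left(r \right)} = 1 + \frac{r}{2}$ ($N{\left(r \right)} = \frac{r + 2}{2} = \frac{2 + r}{2} = 1 + \frac{r}{2}$)
$S \left(-83 + N{\left(5 \right)}\right) = - 28 \left(-83 + \left(1 + \frac{1}{2} \cdot 5\right)\right) = - 28 \left(-83 + \left(1 + \frac{5}{2}\right)\right) = - 28 \left(-83 + \frac{7}{2}\right) = \left(-28\right) \left(- \frac{159}{2}\right) = 2226$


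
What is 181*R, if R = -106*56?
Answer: -1074416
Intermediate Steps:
R = -5936
181*R = 181*(-5936) = -1074416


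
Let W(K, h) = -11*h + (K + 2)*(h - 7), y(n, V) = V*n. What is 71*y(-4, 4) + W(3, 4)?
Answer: -1195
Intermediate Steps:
W(K, h) = -11*h + (-7 + h)*(2 + K) (W(K, h) = -11*h + (2 + K)*(-7 + h) = -11*h + (-7 + h)*(2 + K))
71*y(-4, 4) + W(3, 4) = 71*(4*(-4)) + (-14 - 9*4 - 7*3 + 3*4) = 71*(-16) + (-14 - 36 - 21 + 12) = -1136 - 59 = -1195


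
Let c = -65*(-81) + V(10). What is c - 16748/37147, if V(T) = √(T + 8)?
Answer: 195562207/37147 + 3*√2 ≈ 5268.8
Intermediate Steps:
V(T) = √(8 + T)
c = 5265 + 3*√2 (c = -65*(-81) + √(8 + 10) = 5265 + √18 = 5265 + 3*√2 ≈ 5269.2)
c - 16748/37147 = (5265 + 3*√2) - 16748/37147 = 195562207/37147 + 3*√2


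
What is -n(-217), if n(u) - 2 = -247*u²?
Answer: 11630981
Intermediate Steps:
n(u) = 2 - 247*u²
-n(-217) = -(2 - 247*(-217)²) = -(2 - 247*47089) = -(2 - 11630983) = -1*(-11630981) = 11630981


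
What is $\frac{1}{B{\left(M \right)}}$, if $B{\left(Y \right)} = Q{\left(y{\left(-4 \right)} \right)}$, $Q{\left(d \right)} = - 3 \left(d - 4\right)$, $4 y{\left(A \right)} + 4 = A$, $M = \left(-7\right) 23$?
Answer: $\frac{1}{18} \approx 0.055556$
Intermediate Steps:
$M = -161$
$y{\left(A \right)} = -1 + \frac{A}{4}$
$Q{\left(d \right)} = 12 - 3 d$ ($Q{\left(d \right)} = - 3 \left(-4 + d\right) = 12 - 3 d$)
$B{\left(Y \right)} = 18$ ($B{\left(Y \right)} = 12 - 3 \left(-1 + \frac{1}{4} \left(-4\right)\right) = 12 - 3 \left(-1 - 1\right) = 12 - -6 = 12 + 6 = 18$)
$\frac{1}{B{\left(M \right)}} = \frac{1}{18}$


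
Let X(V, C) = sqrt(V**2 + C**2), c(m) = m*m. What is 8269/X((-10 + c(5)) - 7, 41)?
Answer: 8269*sqrt(1745)/1745 ≈ 197.95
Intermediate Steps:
c(m) = m**2
X(V, C) = sqrt(C**2 + V**2)
8269/X((-10 + c(5)) - 7, 41) = 8269/(sqrt(41**2 + ((-10 + 5**2) - 7)**2)) = 8269/(sqrt(1681 + ((-10 + 25) - 7)**2)) = 8269/(sqrt(1681 + (15 - 7)**2)) = 8269/(sqrt(1681 + 8**2)) = 8269/(sqrt(1681 + 64)) = 8269/(sqrt(1745)) = 8269*(sqrt(1745)/1745) = 8269*sqrt(1745)/1745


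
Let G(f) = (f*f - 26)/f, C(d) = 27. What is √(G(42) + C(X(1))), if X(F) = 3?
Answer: 2*√7539/21 ≈ 8.2693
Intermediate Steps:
G(f) = (-26 + f²)/f (G(f) = (f² - 26)/f = (-26 + f²)/f)
√(G(42) + C(X(1))) = √((42 - 26/42) + 27) = √((42 - 26*1/42) + 27) = √((42 - 13/21) + 27) = √(869/21 + 27) = √(1436/21) = 2*√7539/21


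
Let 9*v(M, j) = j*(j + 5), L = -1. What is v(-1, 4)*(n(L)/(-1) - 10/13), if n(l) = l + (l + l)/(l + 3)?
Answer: 64/13 ≈ 4.9231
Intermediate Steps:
n(l) = l + 2*l/(3 + l) (n(l) = l + (2*l)/(3 + l) = l + 2*l/(3 + l))
v(M, j) = j*(5 + j)/9 (v(M, j) = (j*(j + 5))/9 = (j*(5 + j))/9 = j*(5 + j)/9)
v(-1, 4)*(n(L)/(-1) - 10/13) = ((1/9)*4*(5 + 4))*(-(5 - 1)/(3 - 1)/(-1) - 10/13) = ((1/9)*4*9)*(-1*4/2*(-1) - 10*1/13) = 4*(-1*1/2*4*(-1) - 10/13) = 4*(-2*(-1) - 10/13) = 4*(2 - 10/13) = 4*(16/13) = 64/13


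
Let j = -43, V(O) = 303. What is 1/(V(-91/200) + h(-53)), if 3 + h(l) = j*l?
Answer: 1/2579 ≈ 0.00038775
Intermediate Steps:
h(l) = -3 - 43*l
1/(V(-91/200) + h(-53)) = 1/(303 + (-3 - 43*(-53))) = 1/(303 + (-3 + 2279)) = 1/(303 + 2276) = 1/2579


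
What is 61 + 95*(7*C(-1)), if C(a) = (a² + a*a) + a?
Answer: 726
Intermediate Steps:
C(a) = a + 2*a² (C(a) = (a² + a²) + a = 2*a² + a = a + 2*a²)
61 + 95*(7*C(-1)) = 61 + 95*(7*(-(1 + 2*(-1)))) = 61 + 95*(7*(-(1 - 2))) = 61 + 95*(7*(-1*(-1))) = 61 + 95*(7*1) = 61 + 95*7 = 61 + 665 = 726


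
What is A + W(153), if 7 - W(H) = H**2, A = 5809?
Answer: -17593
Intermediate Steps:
W(H) = 7 - H**2
A + W(153) = 5809 + (7 - 1*153**2) = 5809 + (7 - 1*23409) = 5809 + (7 - 23409) = 5809 - 23402 = -17593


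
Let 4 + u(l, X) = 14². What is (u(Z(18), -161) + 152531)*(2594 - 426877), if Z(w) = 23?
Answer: -64797772609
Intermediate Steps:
u(l, X) = 192 (u(l, X) = -4 + 14² = -4 + 196 = 192)
(u(Z(18), -161) + 152531)*(2594 - 426877) = (192 + 152531)*(2594 - 426877) = 152723*(-424283) = -64797772609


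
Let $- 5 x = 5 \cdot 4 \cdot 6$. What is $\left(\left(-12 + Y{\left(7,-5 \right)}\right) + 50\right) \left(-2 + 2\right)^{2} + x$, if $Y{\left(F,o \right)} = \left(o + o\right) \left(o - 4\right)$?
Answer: $-24$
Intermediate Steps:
$Y{\left(F,o \right)} = 2 o \left(-4 + o\right)$
$x = -24$ ($x = - \frac{5 \cdot 4 \cdot 6}{5} = - \frac{20 \cdot 6}{5} = \left(- \frac{1}{5}\right) 120 = -24$)
$\left(\left(-12 + Y{\left(7,-5 \right)}\right) + 50\right) \left(-2 + 2\right)^{2} + x = \left(\left(-12 + 2 \left(-5\right) \left(-4 - 5\right)\right) + 50\right) \left(-2 + 2\right)^{2} - 24 = \left(\left(-12 + 2 \left(-5\right) \left(-9\right)\right) + 50\right) 0^{2} - 24 = \left(\left(-12 + 90\right) + 50\right) 0 - 24 = \left(78 + 50\right) 0 - 24 = 128 \cdot 0 - 24 = 0 - 24 = -24$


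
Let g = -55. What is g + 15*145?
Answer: 2120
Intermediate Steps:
g + 15*145 = -55 + 15*145 = -55 + 2175 = 2120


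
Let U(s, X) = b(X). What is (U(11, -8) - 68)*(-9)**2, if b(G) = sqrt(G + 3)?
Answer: -5508 + 81*I*sqrt(5) ≈ -5508.0 + 181.12*I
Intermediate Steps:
b(G) = sqrt(3 + G)
U(s, X) = sqrt(3 + X)
(U(11, -8) - 68)*(-9)**2 = (sqrt(3 - 8) - 68)*(-9)**2 = (sqrt(-5) - 68)*81 = (I*sqrt(5) - 68)*81 = (-68 + I*sqrt(5))*81 = -5508 + 81*I*sqrt(5)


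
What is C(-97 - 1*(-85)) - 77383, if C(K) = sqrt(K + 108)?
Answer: -77383 + 4*sqrt(6) ≈ -77373.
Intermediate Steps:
C(K) = sqrt(108 + K)
C(-97 - 1*(-85)) - 77383 = sqrt(108 + (-97 - 1*(-85))) - 77383 = sqrt(108 + (-97 + 85)) - 77383 = sqrt(108 - 12) - 77383 = sqrt(96) - 77383 = 4*sqrt(6) - 77383 = -77383 + 4*sqrt(6)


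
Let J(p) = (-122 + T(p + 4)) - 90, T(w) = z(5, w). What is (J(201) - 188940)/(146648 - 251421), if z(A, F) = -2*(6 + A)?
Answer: 189174/104773 ≈ 1.8056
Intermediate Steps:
z(A, F) = -12 - 2*A
T(w) = -22 (T(w) = -12 - 2*5 = -12 - 10 = -22)
J(p) = -234 (J(p) = (-122 - 22) - 90 = -144 - 90 = -234)
(J(201) - 188940)/(146648 - 251421) = (-234 - 188940)/(146648 - 251421) = -189174/(-104773) = -189174*(-1/104773) = 189174/104773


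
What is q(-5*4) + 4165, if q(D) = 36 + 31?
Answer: 4232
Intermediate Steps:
q(D) = 67
q(-5*4) + 4165 = 67 + 4165 = 4232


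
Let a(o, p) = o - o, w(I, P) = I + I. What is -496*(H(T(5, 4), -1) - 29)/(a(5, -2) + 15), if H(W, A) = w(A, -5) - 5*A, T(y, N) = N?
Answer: 12896/15 ≈ 859.73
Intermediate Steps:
w(I, P) = 2*I
a(o, p) = 0
H(W, A) = -3*A (H(W, A) = 2*A - 5*A = -3*A)
-496*(H(T(5, 4), -1) - 29)/(a(5, -2) + 15) = -496*(-3*(-1) - 29)/(0 + 15) = -496*(3 - 29)/15 = -(-12896)/15 = -496*(-26/15) = 12896/15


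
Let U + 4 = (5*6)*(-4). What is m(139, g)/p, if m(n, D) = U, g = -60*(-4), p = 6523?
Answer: -124/6523 ≈ -0.019010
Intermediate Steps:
g = 240
U = -124 (U = -4 + (5*6)*(-4) = -4 + 30*(-4) = -4 - 120 = -124)
m(n, D) = -124
m(139, g)/p = -124/6523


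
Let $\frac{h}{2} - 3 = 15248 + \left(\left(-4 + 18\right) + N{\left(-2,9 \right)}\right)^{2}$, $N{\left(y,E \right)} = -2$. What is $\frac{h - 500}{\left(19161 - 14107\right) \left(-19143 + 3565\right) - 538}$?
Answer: $- \frac{3029}{7873175} \approx -0.00038472$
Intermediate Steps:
$h = 30790$ ($h = 6 + 2 \left(15248 + \left(\left(-4 + 18\right) - 2\right)^{2}\right) = 6 + 2 \left(15248 + \left(14 - 2\right)^{2}\right) = 6 + 2 \left(15248 + 12^{2}\right) = 6 + 2 \left(15248 + 144\right) = 6 + 2 \cdot 15392 = 6 + 30784 = 30790$)
$\frac{h - 500}{\left(19161 - 14107\right) \left(-19143 + 3565\right) - 538} = \frac{30790 - 500}{\left(19161 - 14107\right) \left(-19143 + 3565\right) - 538} = \frac{30290}{5054 \left(-15578\right) - 538} = \frac{30290}{-78731212 - 538} = \frac{30290}{-78731750} = 30290 \left(- \frac{1}{78731750}\right) = - \frac{3029}{7873175}$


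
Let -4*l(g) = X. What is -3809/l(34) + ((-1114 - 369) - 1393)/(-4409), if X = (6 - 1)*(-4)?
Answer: -16779501/22045 ≈ -761.15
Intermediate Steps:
X = -20 (X = 5*(-4) = -20)
l(g) = 5 (l(g) = -¼*(-20) = 5)
-3809/l(34) + ((-1114 - 369) - 1393)/(-4409) = -3809/5 + ((-1114 - 369) - 1393)/(-4409) = -3809*⅕ + (-1483 - 1393)*(-1/4409) = -3809/5 - 2876*(-1/4409) = -3809/5 + 2876/4409 = -16779501/22045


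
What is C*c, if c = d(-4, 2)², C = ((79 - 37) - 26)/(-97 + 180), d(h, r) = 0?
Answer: 0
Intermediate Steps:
C = 16/83 (C = (42 - 26)/83 = 16*(1/83) = 16/83 ≈ 0.19277)
c = 0 (c = 0² = 0)
C*c = (16/83)*0 = 0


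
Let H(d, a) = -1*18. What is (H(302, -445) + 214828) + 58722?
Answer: 273532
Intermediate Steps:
H(d, a) = -18
(H(302, -445) + 214828) + 58722 = (-18 + 214828) + 58722 = 214810 + 58722 = 273532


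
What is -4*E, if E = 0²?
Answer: 0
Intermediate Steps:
E = 0
-4*E = -4*0 = 0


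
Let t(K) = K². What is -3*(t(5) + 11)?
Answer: -108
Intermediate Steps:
-3*(t(5) + 11) = -3*(5² + 11) = -3*(25 + 11) = -3*36 = -108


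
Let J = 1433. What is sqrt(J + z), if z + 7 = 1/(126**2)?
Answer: sqrt(22639177)/126 ≈ 37.762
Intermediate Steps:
z = -111131/15876 (z = -7 + 1/(126**2) = -7 + 1/15876 = -111131/15876 ≈ -6.9999)
sqrt(J + z) = sqrt(1433 - 111131/15876) = sqrt(22639177/15876) = sqrt(22639177)/126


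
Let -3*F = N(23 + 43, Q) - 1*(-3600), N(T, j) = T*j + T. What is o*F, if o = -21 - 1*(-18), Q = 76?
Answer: 8682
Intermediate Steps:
N(T, j) = T + T*j
o = -3 (o = -21 + 18 = -3)
F = -2894 (F = -((23 + 43)*(1 + 76) - 1*(-3600))/3 = -(66*77 + 3600)/3 = -(5082 + 3600)/3 = -⅓*8682 = -2894)
o*F = -3*(-2894) = 8682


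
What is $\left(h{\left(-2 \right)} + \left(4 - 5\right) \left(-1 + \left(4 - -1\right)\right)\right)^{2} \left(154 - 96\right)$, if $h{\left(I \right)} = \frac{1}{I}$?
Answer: $\frac{2349}{2} \approx 1174.5$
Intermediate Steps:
$\left(h{\left(-2 \right)} + \left(4 - 5\right) \left(-1 + \left(4 - -1\right)\right)\right)^{2} \left(154 - 96\right) = \left(\frac{1}{-2} + \left(4 - 5\right) \left(-1 + \left(4 - -1\right)\right)\right)^{2} \left(154 - 96\right) = \left(- \frac{1}{2} - \left(-1 + \left(4 + 1\right)\right)\right)^{2} \cdot 58 = \left(- \frac{1}{2} - \left(-1 + 5\right)\right)^{2} \cdot 58 = \left(- \frac{1}{2} - 4\right)^{2} \cdot 58 = \left(- \frac{9}{2}\right)^{2} \cdot 58 = \frac{81}{4} \cdot 58 = \frac{2349}{2}$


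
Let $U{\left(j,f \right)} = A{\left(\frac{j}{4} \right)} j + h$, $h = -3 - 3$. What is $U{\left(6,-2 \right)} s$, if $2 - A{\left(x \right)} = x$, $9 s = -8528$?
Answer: $\frac{8528}{3} \approx 2842.7$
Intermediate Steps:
$s = - \frac{8528}{9}$ ($s = \frac{1}{9} \left(-8528\right) = - \frac{8528}{9} \approx -947.56$)
$h = -6$
$A{\left(x \right)} = 2 - x$
$U{\left(j,f \right)} = -6 + j \left(2 - \frac{j}{4}\right)$ ($U{\left(j,f \right)} = \left(2 - \frac{j}{4}\right) j - 6 = j \left(2 - \frac{j}{4}\right) - 6 = -6 + j \left(2 - \frac{j}{4}\right)$)
$U{\left(6,-2 \right)} s = \left(-6 - \frac{3 \left(-8 + 6\right)}{2}\right) \left(- \frac{8528}{9}\right) = \left(-6 - \frac{3}{2} \left(-2\right)\right) \left(- \frac{8528}{9}\right) = \left(-6 + 3\right) \left(- \frac{8528}{9}\right) = \left(-3\right) \left(- \frac{8528}{9}\right) = \frac{8528}{3}$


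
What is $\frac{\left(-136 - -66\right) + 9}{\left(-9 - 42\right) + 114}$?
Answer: $- \frac{61}{63} \approx -0.96825$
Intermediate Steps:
$\frac{\left(-136 - -66\right) + 9}{\left(-9 - 42\right) + 114} = \frac{\left(-136 + 66\right) + 9}{\left(-9 - 42\right) + 114} = \frac{-70 + 9}{-51 + 114} = - \frac{61}{63}$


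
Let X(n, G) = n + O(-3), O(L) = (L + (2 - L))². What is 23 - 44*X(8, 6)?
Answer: -505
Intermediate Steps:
O(L) = 4 (O(L) = 2² = 4)
X(n, G) = 4 + n (X(n, G) = n + 4 = 4 + n)
23 - 44*X(8, 6) = 23 - 44*(4 + 8) = 23 - 44*12 = 23 - 528 = -505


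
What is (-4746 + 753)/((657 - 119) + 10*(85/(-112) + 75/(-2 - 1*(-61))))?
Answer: -4397624/598159 ≈ -7.3519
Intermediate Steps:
(-4746 + 753)/((657 - 119) + 10*(85/(-112) + 75/(-2 - 1*(-61)))) = -3993/(538 + 10*(85*(-1/112) + 75/(-2 + 61))) = -3993/(538 + 10*(-85/112 + 75/59)) = -3993/(538 + 10*(3385/6608)) = -3993/(538 + 16925/3304) = -3993/1794477/3304 = -3993*3304/1794477 = -4397624/598159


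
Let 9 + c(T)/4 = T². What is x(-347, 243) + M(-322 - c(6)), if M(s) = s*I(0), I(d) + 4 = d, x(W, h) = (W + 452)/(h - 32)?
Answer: 363025/211 ≈ 1720.5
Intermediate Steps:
x(W, h) = (452 + W)/(-32 + h)
I(d) = -4 + d
c(T) = -36 + 4*T²
M(s) = -4*s (M(s) = s*(-4 + 0) = s*(-4) = -4*s)
x(-347, 243) + M(-322 - c(6)) = (452 - 347)/(-32 + 243) - 4*(-322 - (-36 + 4*6²)) = 105/211 - 4*(-322 - (-36 + 4*36)) = (1/211)*105 - 4*(-322 - (-36 + 144)) = 105/211 - 4*(-322 - 1*108) = 105/211 - 4*(-322 - 108) = 105/211 - 4*(-430) = 105/211 + 1720 = 363025/211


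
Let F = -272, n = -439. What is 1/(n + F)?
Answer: -1/711 ≈ -0.0014065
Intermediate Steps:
1/(n + F) = 1/(-439 - 272) = 1/(-711) = -1/711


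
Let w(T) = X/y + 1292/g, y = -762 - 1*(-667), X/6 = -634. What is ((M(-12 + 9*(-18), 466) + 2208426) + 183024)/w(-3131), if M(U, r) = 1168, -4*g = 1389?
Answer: 157858954095/2396398 ≈ 65873.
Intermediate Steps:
g = -1389/4 (g = -¼*1389 = -1389/4 ≈ -347.25)
X = -3804 (X = 6*(-634) = -3804)
y = -95 (y = -762 + 667 = -95)
w(T) = 4792796/131955 (w(T) = -3804/(-95) + 1292/(-1389/4) = -3804*(-1/95) + 1292*(-4/1389) = 3804/95 - 5168/1389 = 4792796/131955)
((M(-12 + 9*(-18), 466) + 2208426) + 183024)/w(-3131) = ((1168 + 2208426) + 183024)/(4792796/131955) = (2209594 + 183024)*(131955/4792796) = 2392618*(131955/4792796) = 157858954095/2396398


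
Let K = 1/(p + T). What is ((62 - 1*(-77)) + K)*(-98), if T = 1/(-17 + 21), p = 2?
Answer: -122990/9 ≈ -13666.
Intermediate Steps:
T = ¼ (T = 1/4 = ¼ ≈ 0.25000)
K = 4/9 (K = 1/(2 + ¼) = 1/(9/4) = 4/9 ≈ 0.44444)
((62 - 1*(-77)) + K)*(-98) = ((62 - 1*(-77)) + 4/9)*(-98) = ((62 + 77) + 4/9)*(-98) = (139 + 4/9)*(-98) = (1255/9)*(-98) = -122990/9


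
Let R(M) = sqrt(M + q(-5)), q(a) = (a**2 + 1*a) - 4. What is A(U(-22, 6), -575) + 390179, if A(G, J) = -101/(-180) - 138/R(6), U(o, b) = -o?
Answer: 70232321/180 - 69*sqrt(22)/11 ≈ 3.9015e+5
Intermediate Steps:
q(a) = -4 + a + a**2 (q(a) = (a**2 + a) - 4 = (a + a**2) - 4 = -4 + a + a**2)
R(M) = sqrt(16 + M) (R(M) = sqrt(M + (-4 - 5 + (-5)**2)) = sqrt(M + (-4 - 5 + 25)) = sqrt(M + 16) = sqrt(16 + M))
A(G, J) = 101/180 - 69*sqrt(22)/11 (A(G, J) = -101/(-180) - 138/sqrt(16 + 6) = -101*(-1/180) - 138*sqrt(22)/22 = 101/180 - 69*sqrt(22)/11)
A(U(-22, 6), -575) + 390179 = (101/180 - 69*sqrt(22)/11) + 390179 = 70232321/180 - 69*sqrt(22)/11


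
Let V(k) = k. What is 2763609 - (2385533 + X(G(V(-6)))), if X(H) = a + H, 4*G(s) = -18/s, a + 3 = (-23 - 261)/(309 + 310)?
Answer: 936122883/2476 ≈ 3.7808e+5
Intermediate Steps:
a = -2141/619 (a = -3 + (-23 - 261)/(309 + 310) = -3 - 284/619 = -2141/619 ≈ -3.4588)
G(s) = -9/(2*s) (G(s) = (-18/s)/4 = -9/(2*s))
X(H) = -2141/619 + H
2763609 - (2385533 + X(G(V(-6)))) = 2763609 - (2385533 + (-2141/619 - 9/2/(-6))) = 2763609 - (2385533 + (-2141/619 - 9/2*(-1/6))) = 2763609 - (2385533 + (-2141/619 + 3/4)) = 2763609 - (2385533 - 6707/2476) = 2763609 - 1*5906573001/2476 = 2763609 - 5906573001/2476 = 936122883/2476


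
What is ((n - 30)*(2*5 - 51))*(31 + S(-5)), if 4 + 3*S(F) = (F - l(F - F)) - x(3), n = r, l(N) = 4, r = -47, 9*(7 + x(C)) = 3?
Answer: 820820/9 ≈ 91202.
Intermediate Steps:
x(C) = -20/3 (x(C) = -7 + (⅑)*3 = -7 + ⅓ = -20/3)
n = -47
S(F) = -4/9 + F/3 (S(F) = -4/3 + ((F - 1*4) - 1*(-20/3))/3 = -4/3 + ((F - 4) + 20/3)/3 = -4/3 + ((-4 + F) + 20/3)/3 = -4/3 + (8/3 + F)/3 = -4/3 + (8/9 + F/3) = -4/9 + F/3)
((n - 30)*(2*5 - 51))*(31 + S(-5)) = ((-47 - 30)*(2*5 - 51))*(31 + (-4/9 + (⅓)*(-5))) = (-77*(10 - 51))*(31 + (-4/9 - 5/3)) = (-77*(-41))*(31 - 19/9) = 3157*(260/9) = 820820/9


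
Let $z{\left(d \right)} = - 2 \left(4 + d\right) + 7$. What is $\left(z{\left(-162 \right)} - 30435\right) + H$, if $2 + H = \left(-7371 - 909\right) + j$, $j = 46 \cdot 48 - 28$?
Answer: $-36214$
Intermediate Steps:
$j = 2180$ ($j = 2208 - 28 = 2180$)
$H = -6102$ ($H = -2 + \left(\left(-7371 - 909\right) + 2180\right) = -2 + \left(-8280 + 2180\right) = -2 - 6100 = -6102$)
$z{\left(d \right)} = -1 - 2 d$ ($z{\left(d \right)} = \left(-8 - 2 d\right) + 7 = -1 - 2 d$)
$\left(z{\left(-162 \right)} - 30435\right) + H = \left(\left(-1 - -324\right) - 30435\right) - 6102 = \left(\left(-1 + 324\right) - 30435\right) - 6102 = \left(323 - 30435\right) - 6102 = -30112 - 6102 = -36214$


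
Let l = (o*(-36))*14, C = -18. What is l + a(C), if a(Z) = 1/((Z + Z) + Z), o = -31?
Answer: 843695/54 ≈ 15624.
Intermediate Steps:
l = 15624 (l = -31*(-36)*14 = 1116*14 = 15624)
a(Z) = 1/(3*Z) (a(Z) = 1/(2*Z + Z) = 1/(3*Z))
l + a(C) = 15624 + (1/3)/(-18) = 15624 + (1/3)*(-1/18) = 15624 - 1/54 = 843695/54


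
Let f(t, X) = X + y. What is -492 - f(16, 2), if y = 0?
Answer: -494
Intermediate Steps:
f(t, X) = X (f(t, X) = X + 0 = X)
-492 - f(16, 2) = -492 - 1*2 = -492 - 2 = -494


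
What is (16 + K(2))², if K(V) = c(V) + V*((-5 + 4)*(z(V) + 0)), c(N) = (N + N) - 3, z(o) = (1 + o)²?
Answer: 1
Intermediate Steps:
c(N) = -3 + 2*N (c(N) = 2*N - 3 = -3 + 2*N)
K(V) = -3 + 2*V - V*(1 + V)² (K(V) = (-3 + 2*V) + V*((-5 + 4)*((1 + V)² + 0)) = (-3 + 2*V) + V*(-(1 + V)²) = (-3 + 2*V) - V*(1 + V)² = -3 + 2*V - V*(1 + V)²)
(16 + K(2))² = (16 + (-3 + 2*2 - 1*2*(1 + 2)²))² = (16 + (-3 + 4 - 1*2*3²))² = (16 + (-3 + 4 - 1*2*9))² = (16 + (-3 + 4 - 18))² = (16 - 17)² = (-1)² = 1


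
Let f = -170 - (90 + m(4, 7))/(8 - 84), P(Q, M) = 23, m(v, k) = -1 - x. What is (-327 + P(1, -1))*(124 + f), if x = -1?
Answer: 13624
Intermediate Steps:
m(v, k) = 0 (m(v, k) = -1 - 1*(-1) = -1 + 1 = 0)
f = -6415/38 (f = -170 - (90 + 0)/(8 - 84) = -170 - 90/(-76) = -170 - 90*(-1)/76 = -170 - 1*(-45/38) = -170 + 45/38 = -6415/38 ≈ -168.82)
(-327 + P(1, -1))*(124 + f) = (-327 + 23)*(124 - 6415/38) = -304*(-1703/38) = 13624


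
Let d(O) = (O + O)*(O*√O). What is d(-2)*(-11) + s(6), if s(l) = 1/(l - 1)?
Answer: ⅕ - 88*I*√2 ≈ 0.2 - 124.45*I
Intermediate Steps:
s(l) = 1/(-1 + l)
d(O) = 2*O^(5/2) (d(O) = (2*O)*O^(3/2) = 2*O^(5/2))
d(-2)*(-11) + s(6) = (2*(-2)^(5/2))*(-11) + 1/(-1 + 6) = (2*(4*I*√2))*(-11) + 1/5 = (8*I*√2)*(-11) + ⅕ = -88*I*√2 + ⅕ = ⅕ - 88*I*√2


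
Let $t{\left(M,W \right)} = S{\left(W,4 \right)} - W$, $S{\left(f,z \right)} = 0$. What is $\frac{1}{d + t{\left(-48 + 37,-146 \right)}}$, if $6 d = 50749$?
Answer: $\frac{6}{51625} \approx 0.00011622$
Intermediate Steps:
$d = \frac{50749}{6}$ ($d = \frac{1}{6} \cdot 50749 = \frac{50749}{6} \approx 8458.2$)
$t{\left(M,W \right)} = - W$ ($t{\left(M,W \right)} = 0 - W = - W$)
$\frac{1}{d + t{\left(-48 + 37,-146 \right)}} = \frac{1}{\frac{50749}{6} - -146} = \frac{1}{\frac{50749}{6} + 146} = \frac{1}{\frac{51625}{6}} = \frac{6}{51625}$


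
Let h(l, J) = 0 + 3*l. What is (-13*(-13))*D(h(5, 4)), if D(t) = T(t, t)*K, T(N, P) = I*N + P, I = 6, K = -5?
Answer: -88725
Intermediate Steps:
T(N, P) = P + 6*N (T(N, P) = 6*N + P = P + 6*N)
h(l, J) = 3*l
D(t) = -35*t (D(t) = (t + 6*t)*(-5) = (7*t)*(-5) = -35*t)
(-13*(-13))*D(h(5, 4)) = (-13*(-13))*(-105*5) = 169*(-35*15) = 169*(-525) = -88725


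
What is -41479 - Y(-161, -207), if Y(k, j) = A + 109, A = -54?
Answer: -41534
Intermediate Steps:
Y(k, j) = 55 (Y(k, j) = -54 + 109 = 55)
-41479 - Y(-161, -207) = -41479 - 1*55 = -41479 - 55 = -41534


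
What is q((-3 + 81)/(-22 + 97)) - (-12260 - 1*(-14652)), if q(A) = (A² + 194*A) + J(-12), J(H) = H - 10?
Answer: -1381974/625 ≈ -2211.2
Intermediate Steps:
J(H) = -10 + H
q(A) = -22 + A² + 194*A (q(A) = (A² + 194*A) + (-10 - 12) = (A² + 194*A) - 22 = -22 + A² + 194*A)
q((-3 + 81)/(-22 + 97)) - (-12260 - 1*(-14652)) = (-22 + ((-3 + 81)/(-22 + 97))² + 194*((-3 + 81)/(-22 + 97))) - (-12260 - 1*(-14652)) = (-22 + (78/75)² + 194*(78/75)) - (-12260 + 14652) = (-22 + (78*(1/75))² + 194*(78*(1/75))) - 1*2392 = (-22 + (26/25)² + 194*(26/25)) - 2392 = (-22 + 676/625 + 5044/25) - 2392 = 113026/625 - 2392 = -1381974/625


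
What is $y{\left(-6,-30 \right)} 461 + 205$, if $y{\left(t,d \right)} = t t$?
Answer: $16801$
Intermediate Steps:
$y{\left(t,d \right)} = t^{2}$
$y{\left(-6,-30 \right)} 461 + 205 = \left(-6\right)^{2} \cdot 461 + 205 = 36 \cdot 461 + 205 = 16596 + 205 = 16801$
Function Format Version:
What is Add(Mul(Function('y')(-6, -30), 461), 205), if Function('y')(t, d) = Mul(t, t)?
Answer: 16801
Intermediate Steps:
Function('y')(t, d) = Pow(t, 2)
Add(Mul(Function('y')(-6, -30), 461), 205) = Add(Mul(Pow(-6, 2), 461), 205) = Add(Mul(36, 461), 205) = Add(16596, 205) = 16801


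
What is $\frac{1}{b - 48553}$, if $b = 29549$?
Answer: $- \frac{1}{19004} \approx -5.262 \cdot 10^{-5}$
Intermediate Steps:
$\frac{1}{b - 48553} = \frac{1}{29549 - 48553} = \frac{1}{-19004} = - \frac{1}{19004}$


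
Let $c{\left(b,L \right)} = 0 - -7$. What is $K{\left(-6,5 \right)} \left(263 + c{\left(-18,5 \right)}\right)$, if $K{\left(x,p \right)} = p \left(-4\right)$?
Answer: $-5400$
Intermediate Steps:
$c{\left(b,L \right)} = 7$ ($c{\left(b,L \right)} = 0 + 7 = 7$)
$K{\left(x,p \right)} = - 4 p$
$K{\left(-6,5 \right)} \left(263 + c{\left(-18,5 \right)}\right) = \left(-4\right) 5 \left(263 + 7\right) = \left(-20\right) 270 = -5400$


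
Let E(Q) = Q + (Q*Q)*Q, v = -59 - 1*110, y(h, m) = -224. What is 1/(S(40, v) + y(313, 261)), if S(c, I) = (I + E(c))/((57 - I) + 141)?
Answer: -367/18337 ≈ -0.020014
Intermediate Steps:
v = -169 (v = -59 - 110 = -169)
E(Q) = Q + Q³ (E(Q) = Q + Q²*Q = Q + Q³)
S(c, I) = (I + c + c³)/(198 - I) (S(c, I) = (I + (c + c³))/((57 - I) + 141) = (I + c + c³)/(198 - I))
1/(S(40, v) + y(313, 261)) = 1/((-1*(-169) - 1*40 - 1*40³)/(-198 - 169) - 224) = 1/((169 - 40 - 1*64000)/(-367) - 224) = 1/(-(169 - 40 - 64000)/367 - 224) = 1/(-1/367*(-63871) - 224) = 1/(63871/367 - 224) = 1/(-18337/367) = -367/18337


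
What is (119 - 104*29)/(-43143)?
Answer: 2897/43143 ≈ 0.067149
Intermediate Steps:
(119 - 104*29)/(-43143) = (119 - 3016)*(-1/43143) = -2897*(-1/43143) = 2897/43143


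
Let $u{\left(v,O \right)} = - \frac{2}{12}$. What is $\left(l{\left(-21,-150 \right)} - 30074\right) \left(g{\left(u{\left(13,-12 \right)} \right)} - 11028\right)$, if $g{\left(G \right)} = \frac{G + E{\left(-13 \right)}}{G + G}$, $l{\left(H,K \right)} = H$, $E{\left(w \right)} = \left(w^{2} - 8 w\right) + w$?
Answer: $\frac{710693425}{2} \approx 3.5535 \cdot 10^{8}$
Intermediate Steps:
$E{\left(w \right)} = w^{2} - 7 w$
$u{\left(v,O \right)} = - \frac{1}{6}$ ($u{\left(v,O \right)} = \left(-2\right) \frac{1}{12} = - \frac{1}{6}$)
$g{\left(G \right)} = \frac{260 + G}{2 G}$ ($g{\left(G \right)} = \frac{G - 13 \left(-7 - 13\right)}{G + G} = \frac{G - -260}{2 G} = \left(G + 260\right) \frac{1}{2 G} = \left(260 + G\right) \frac{1}{2 G} = \frac{260 + G}{2 G}$)
$\left(l{\left(-21,-150 \right)} - 30074\right) \left(g{\left(u{\left(13,-12 \right)} \right)} - 11028\right) = \left(-21 - 30074\right) \left(\frac{260 - \frac{1}{6}}{2 \left(- \frac{1}{6}\right)} - 11028\right) = - 30095 \left(\frac{1}{2} \left(-6\right) \frac{1559}{6} - 11028\right) = - 30095 \left(- \frac{1559}{2} - 11028\right) = \left(-30095\right) \left(- \frac{23615}{2}\right) = \frac{710693425}{2}$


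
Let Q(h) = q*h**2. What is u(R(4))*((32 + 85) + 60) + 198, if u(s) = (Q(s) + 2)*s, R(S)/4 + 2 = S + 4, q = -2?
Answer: -4885002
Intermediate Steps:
Q(h) = -2*h**2
R(S) = 8 + 4*S (R(S) = -8 + 4*(S + 4) = -8 + 4*(4 + S) = -8 + (16 + 4*S) = 8 + 4*S)
u(s) = s*(2 - 2*s**2) (u(s) = (-2*s**2 + 2)*s = (2 - 2*s**2)*s = s*(2 - 2*s**2))
u(R(4))*((32 + 85) + 60) + 198 = (2*(8 + 4*4)*(1 - (8 + 4*4)**2))*((32 + 85) + 60) + 198 = (2*(8 + 16)*(1 - (8 + 16)**2))*(117 + 60) + 198 = (2*24*(1 - 1*24**2))*177 + 198 = (2*24*(1 - 1*576))*177 + 198 = (2*24*(1 - 576))*177 + 198 = (2*24*(-575))*177 + 198 = -27600*177 + 198 = -4885200 + 198 = -4885002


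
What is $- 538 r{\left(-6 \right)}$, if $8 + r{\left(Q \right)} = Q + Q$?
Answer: $10760$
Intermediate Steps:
$r{\left(Q \right)} = -8 + 2 Q$ ($r{\left(Q \right)} = -8 + \left(Q + Q\right) = -8 + 2 Q$)
$- 538 r{\left(-6 \right)} = - 538 \left(-8 + 2 \left(-6\right)\right) = - 538 \left(-8 - 12\right) = \left(-538\right) \left(-20\right) = 10760$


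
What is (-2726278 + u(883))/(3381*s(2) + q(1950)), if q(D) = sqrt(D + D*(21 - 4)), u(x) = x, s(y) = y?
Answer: -1023840055/2538308 + 4542325*sqrt(39)/2538308 ≈ -392.18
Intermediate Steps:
q(D) = 3*sqrt(2)*sqrt(D) (q(D) = sqrt(D + D*17) = sqrt(D + 17*D) = sqrt(18*D) = 3*sqrt(2)*sqrt(D))
(-2726278 + u(883))/(3381*s(2) + q(1950)) = (-2726278 + 883)/(3381*2 + 3*sqrt(2)*sqrt(1950)) = -2725395/(6762 + 3*sqrt(2)*(5*sqrt(78))) = -2725395/(6762 + 30*sqrt(39))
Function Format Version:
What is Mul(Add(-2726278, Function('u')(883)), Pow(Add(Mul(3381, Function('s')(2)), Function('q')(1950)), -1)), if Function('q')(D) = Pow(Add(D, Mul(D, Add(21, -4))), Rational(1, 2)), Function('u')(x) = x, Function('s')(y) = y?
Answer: Add(Rational(-1023840055, 2538308), Mul(Rational(4542325, 2538308), Pow(39, Rational(1, 2)))) ≈ -392.18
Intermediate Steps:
Function('q')(D) = Mul(3, Pow(2, Rational(1, 2)), Pow(D, Rational(1, 2))) (Function('q')(D) = Pow(Add(D, Mul(D, 17)), Rational(1, 2)) = Pow(Add(D, Mul(17, D)), Rational(1, 2)) = Pow(Mul(18, D), Rational(1, 2)) = Mul(3, Pow(2, Rational(1, 2)), Pow(D, Rational(1, 2))))
Mul(Add(-2726278, Function('u')(883)), Pow(Add(Mul(3381, Function('s')(2)), Function('q')(1950)), -1)) = Mul(Add(-2726278, 883), Pow(Add(Mul(3381, 2), Mul(3, Pow(2, Rational(1, 2)), Pow(1950, Rational(1, 2)))), -1)) = Mul(-2725395, Pow(Add(6762, Mul(3, Pow(2, Rational(1, 2)), Mul(5, Pow(78, Rational(1, 2))))), -1)) = Mul(-2725395, Pow(Add(6762, Mul(30, Pow(39, Rational(1, 2)))), -1))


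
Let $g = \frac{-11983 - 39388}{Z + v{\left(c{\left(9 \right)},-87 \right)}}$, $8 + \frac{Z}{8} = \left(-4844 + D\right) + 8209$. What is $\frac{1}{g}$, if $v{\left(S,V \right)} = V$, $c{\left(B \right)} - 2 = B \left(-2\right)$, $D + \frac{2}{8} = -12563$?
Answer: $\frac{73737}{51371} \approx 1.4354$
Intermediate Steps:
$D = - \frac{50253}{4}$ ($D = - \frac{1}{4} - 12563 = - \frac{50253}{4} \approx -12563.0$)
$c{\left(B \right)} = 2 - 2 B$ ($c{\left(B \right)} = 2 + B \left(-2\right) = 2 - 2 B$)
$Z = -73650$ ($Z = -64 + 8 \left(\left(-4844 - \frac{50253}{4}\right) + 8209\right) = -64 + 8 \left(- \frac{69629}{4} + 8209\right) = -64 + 8 \left(- \frac{36793}{4}\right) = -64 - 73586 = -73650$)
$g = \frac{51371}{73737}$ ($g = \frac{-11983 - 39388}{-73650 - 87} = - \frac{51371}{-73737} = \left(-51371\right) \left(- \frac{1}{73737}\right) = \frac{51371}{73737} \approx 0.69668$)
$\frac{1}{g} = \frac{1}{\frac{51371}{73737}} = \frac{73737}{51371}$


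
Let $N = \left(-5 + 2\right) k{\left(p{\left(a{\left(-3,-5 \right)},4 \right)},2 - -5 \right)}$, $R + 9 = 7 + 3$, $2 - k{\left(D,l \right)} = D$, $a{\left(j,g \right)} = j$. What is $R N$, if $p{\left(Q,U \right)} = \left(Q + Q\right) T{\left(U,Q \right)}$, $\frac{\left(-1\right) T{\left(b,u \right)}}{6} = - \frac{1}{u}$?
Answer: $30$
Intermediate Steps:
$T{\left(b,u \right)} = \frac{6}{u}$ ($T{\left(b,u \right)} = - 6 \left(- \frac{1}{u}\right) = \frac{6}{u}$)
$p{\left(Q,U \right)} = 12$ ($p{\left(Q,U \right)} = \left(Q + Q\right) \frac{6}{Q} = 2 Q \frac{6}{Q} = 12$)
$k{\left(D,l \right)} = 2 - D$
$R = 1$ ($R = -9 + \left(7 + 3\right) = -9 + 10 = 1$)
$N = 30$ ($N = \left(-5 + 2\right) \left(2 - 12\right) = - 3 \left(2 - 12\right) = \left(-3\right) \left(-10\right) = 30$)
$R N = 1 \cdot 30 = 30$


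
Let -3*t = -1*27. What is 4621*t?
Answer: 41589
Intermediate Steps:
t = 9 (t = -(-1)*27/3 = -1/3*(-27) = 9)
4621*t = 4621*9 = 41589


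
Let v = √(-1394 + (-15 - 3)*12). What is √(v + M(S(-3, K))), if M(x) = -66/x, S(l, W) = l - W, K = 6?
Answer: √(66 + 9*I*√1610)/3 ≈ 4.9052 + 4.09*I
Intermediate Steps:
v = I*√1610 (v = √(-1394 - 18*12) = √(-1394 - 216) = √(-1610) = I*√1610 ≈ 40.125*I)
√(v + M(S(-3, K))) = √(I*√1610 - 66/(-3 - 1*6)) = √(I*√1610 - 66/(-3 - 6)) = √(I*√1610 - 66/(-9)) = √(I*√1610 - 66*(-⅑)) = √(I*√1610 + 22/3) = √(22/3 + I*√1610)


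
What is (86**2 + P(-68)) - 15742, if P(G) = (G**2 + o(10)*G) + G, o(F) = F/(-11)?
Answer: -41010/11 ≈ -3728.2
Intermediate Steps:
o(F) = -F/11 (o(F) = F*(-1/11) = -F/11)
P(G) = G**2 + G/11 (P(G) = (G**2 + (-1/11*10)*G) + G = (G**2 - 10*G/11) + G = G**2 + G/11)
(86**2 + P(-68)) - 15742 = (86**2 - 68*(1/11 - 68)) - 15742 = (7396 - 68*(-747/11)) - 15742 = (7396 + 50796/11) - 15742 = 132152/11 - 15742 = -41010/11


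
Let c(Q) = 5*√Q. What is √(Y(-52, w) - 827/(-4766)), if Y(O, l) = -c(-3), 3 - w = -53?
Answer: √(3941482 - 113573780*I*√3)/4766 ≈ 2.1018 - 2.0602*I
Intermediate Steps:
w = 56 (w = 3 - 1*(-53) = 3 + 53 = 56)
Y(O, l) = -5*I*√3 (Y(O, l) = -5*√(-3) = -5*I*√3)
√(Y(-52, w) - 827/(-4766)) = √(-5*I*√3 - 827/(-4766)) = √(-5*I*√3 - 827*(-1/4766)) = √(-5*I*√3 + 827/4766) = √(827/4766 - 5*I*√3)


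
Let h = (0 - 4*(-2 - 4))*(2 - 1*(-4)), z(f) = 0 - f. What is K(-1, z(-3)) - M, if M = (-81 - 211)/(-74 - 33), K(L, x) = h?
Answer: 15116/107 ≈ 141.27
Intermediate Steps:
z(f) = -f
h = 144 (h = (0 - 4*(-6))*(2 + 4) = (0 + 24)*6 = 24*6 = 144)
K(L, x) = 144
M = 292/107 (M = -292/(-107) = -292*(-1/107) = 292/107 ≈ 2.7290)
K(-1, z(-3)) - M = 144 - 1*292/107 = 144 - 292/107 = 15116/107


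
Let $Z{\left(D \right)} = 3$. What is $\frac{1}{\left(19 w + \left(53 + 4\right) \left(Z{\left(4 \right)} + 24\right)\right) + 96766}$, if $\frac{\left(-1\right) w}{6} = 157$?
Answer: $\frac{1}{80407} \approx 1.2437 \cdot 10^{-5}$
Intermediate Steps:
$w = -942$ ($w = \left(-6\right) 157 = -942$)
$\frac{1}{\left(19 w + \left(53 + 4\right) \left(Z{\left(4 \right)} + 24\right)\right) + 96766} = \frac{1}{\left(19 \left(-942\right) + \left(53 + 4\right) \left(3 + 24\right)\right) + 96766} = \frac{1}{\left(-17898 + 57 \cdot 27\right) + 96766} = \frac{1}{\left(-17898 + 1539\right) + 96766} = \frac{1}{-16359 + 96766} = \frac{1}{80407}$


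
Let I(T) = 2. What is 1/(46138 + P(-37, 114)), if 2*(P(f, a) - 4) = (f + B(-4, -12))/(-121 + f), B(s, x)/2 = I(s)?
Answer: 316/14580905 ≈ 2.1672e-5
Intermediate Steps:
B(s, x) = 4 (B(s, x) = 2*2 = 4)
P(f, a) = 4 + (4 + f)/(2*(-121 + f)) (P(f, a) = 4 + ((f + 4)/(-121 + f))/2 = 4 + ((4 + f)/(-121 + f))/2 = 4 + (4 + f)/(2*(-121 + f)))
1/(46138 + P(-37, 114)) = 1/(46138 + (-964 + 9*(-37))/(2*(-121 - 37))) = 1/(46138 + (½)*(-964 - 333)/(-158)) = 1/(46138 + (½)*(-1/158)*(-1297)) = 1/(46138 + 1297/316) = 1/(14580905/316) = 316/14580905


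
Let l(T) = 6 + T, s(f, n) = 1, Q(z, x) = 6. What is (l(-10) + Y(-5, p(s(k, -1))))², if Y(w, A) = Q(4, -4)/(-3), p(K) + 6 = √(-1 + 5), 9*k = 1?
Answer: 36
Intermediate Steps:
k = ⅑ (k = (⅑)*1 = ⅑ ≈ 0.11111)
p(K) = -4 (p(K) = -6 + √(-1 + 5) = -6 + √4 = -6 + 2 = -4)
Y(w, A) = -2 (Y(w, A) = 6/(-3) = 6*(-⅓) = -2)
(l(-10) + Y(-5, p(s(k, -1))))² = ((6 - 10) - 2)² = (-4 - 2)² = (-6)² = 36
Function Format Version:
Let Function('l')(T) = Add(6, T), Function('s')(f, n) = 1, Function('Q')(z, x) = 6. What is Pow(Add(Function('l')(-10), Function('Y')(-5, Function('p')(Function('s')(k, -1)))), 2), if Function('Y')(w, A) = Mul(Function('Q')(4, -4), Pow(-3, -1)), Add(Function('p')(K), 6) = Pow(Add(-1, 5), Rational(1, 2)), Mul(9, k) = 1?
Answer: 36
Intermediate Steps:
k = Rational(1, 9) (k = Mul(Rational(1, 9), 1) = Rational(1, 9) ≈ 0.11111)
Function('p')(K) = -4 (Function('p')(K) = Add(-6, Pow(Add(-1, 5), Rational(1, 2))) = Add(-6, Pow(4, Rational(1, 2))) = Add(-6, 2) = -4)
Function('Y')(w, A) = -2 (Function('Y')(w, A) = Mul(6, Pow(-3, -1)) = Mul(6, Rational(-1, 3)) = -2)
Pow(Add(Function('l')(-10), Function('Y')(-5, Function('p')(Function('s')(k, -1)))), 2) = Pow(Add(Add(6, -10), -2), 2) = Pow(Add(-4, -2), 2) = Pow(-6, 2) = 36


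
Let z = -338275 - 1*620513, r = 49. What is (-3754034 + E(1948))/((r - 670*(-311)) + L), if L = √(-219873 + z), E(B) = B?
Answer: -130334335339/7239943037 + 20636473*I*√9741/21719829111 ≈ -18.002 + 0.093774*I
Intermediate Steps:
z = -958788 (z = -338275 - 620513 = -958788)
L = 11*I*√9741 (L = √(-219873 - 958788) = √(-1178661) = 11*I*√9741 ≈ 1085.7*I)
(-3754034 + E(1948))/((r - 670*(-311)) + L) = (-3754034 + 1948)/((49 - 670*(-311)) + 11*I*√9741) = -3752086/((49 + 208370) + 11*I*√9741) = -3752086/(208419 + 11*I*√9741)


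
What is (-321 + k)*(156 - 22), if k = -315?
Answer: -85224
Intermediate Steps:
(-321 + k)*(156 - 22) = (-321 - 315)*(156 - 22) = -636*134 = -85224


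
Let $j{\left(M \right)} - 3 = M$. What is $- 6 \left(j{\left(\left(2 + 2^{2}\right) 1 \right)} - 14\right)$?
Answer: $30$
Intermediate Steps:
$j{\left(M \right)} = 3 + M$
$- 6 \left(j{\left(\left(2 + 2^{2}\right) 1 \right)} - 14\right) = - 6 \left(\left(3 + \left(2 + 2^{2}\right) 1\right) - 14\right) = - 6 \left(\left(3 + \left(2 + 4\right) 1\right) - 14\right) = - 6 \left(\left(3 + 6 \cdot 1\right) - 14\right) = - 6 \left(\left(3 + 6\right) - 14\right) = - 6 \left(9 - 14\right) = \left(-6\right) \left(-5\right) = 30$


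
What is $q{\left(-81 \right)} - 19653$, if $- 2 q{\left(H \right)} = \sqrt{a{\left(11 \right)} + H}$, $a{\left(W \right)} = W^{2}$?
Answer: $-19653 - \sqrt{10} \approx -19656.0$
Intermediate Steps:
$q{\left(H \right)} = - \frac{\sqrt{121 + H}}{2}$ ($q{\left(H \right)} = - \frac{\sqrt{11^{2} + H}}{2} = - \frac{\sqrt{121 + H}}{2}$)
$q{\left(-81 \right)} - 19653 = - \frac{\sqrt{121 - 81}}{2} - 19653 = - \frac{\sqrt{40}}{2} - 19653 = - \frac{2 \sqrt{10}}{2} - 19653 = - \sqrt{10} - 19653 = -19653 - \sqrt{10}$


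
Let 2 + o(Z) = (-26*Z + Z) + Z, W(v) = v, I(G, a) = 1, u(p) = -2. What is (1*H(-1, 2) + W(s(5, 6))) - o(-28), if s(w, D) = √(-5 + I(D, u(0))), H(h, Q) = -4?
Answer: -674 + 2*I ≈ -674.0 + 2.0*I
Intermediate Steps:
s(w, D) = 2*I (s(w, D) = √(-5 + 1) = √(-4) = 2*I)
o(Z) = -2 - 24*Z (o(Z) = -2 + ((-26*Z + Z) + Z) = -2 + (-25*Z + Z) = -2 - 24*Z)
(1*H(-1, 2) + W(s(5, 6))) - o(-28) = (1*(-4) + 2*I) - (-2 - 24*(-28)) = (-4 + 2*I) - (-2 + 672) = (-4 + 2*I) - 1*670 = (-4 + 2*I) - 670 = -674 + 2*I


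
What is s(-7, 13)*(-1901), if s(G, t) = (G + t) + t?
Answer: -36119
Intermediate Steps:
s(G, t) = G + 2*t
s(-7, 13)*(-1901) = (-7 + 2*13)*(-1901) = (-7 + 26)*(-1901) = 19*(-1901) = -36119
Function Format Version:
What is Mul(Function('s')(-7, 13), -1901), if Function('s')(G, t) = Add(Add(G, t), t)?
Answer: -36119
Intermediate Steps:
Function('s')(G, t) = Add(G, Mul(2, t))
Mul(Function('s')(-7, 13), -1901) = Mul(Add(-7, Mul(2, 13)), -1901) = Mul(Add(-7, 26), -1901) = Mul(19, -1901) = -36119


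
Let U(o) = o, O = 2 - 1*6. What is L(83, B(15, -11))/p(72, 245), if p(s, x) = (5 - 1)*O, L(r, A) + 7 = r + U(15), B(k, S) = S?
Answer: -91/16 ≈ -5.6875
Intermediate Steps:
O = -4 (O = 2 - 6 = -4)
L(r, A) = 8 + r (L(r, A) = -7 + (r + 15) = -7 + (15 + r) = 8 + r)
p(s, x) = -16 (p(s, x) = (5 - 1)*(-4) = 4*(-4) = -16)
L(83, B(15, -11))/p(72, 245) = (8 + 83)/(-16) = 91*(-1/16) = -91/16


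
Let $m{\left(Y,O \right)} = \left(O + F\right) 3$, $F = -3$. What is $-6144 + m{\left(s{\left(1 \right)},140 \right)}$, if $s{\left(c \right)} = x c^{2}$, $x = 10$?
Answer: $-5733$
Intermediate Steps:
$s{\left(c \right)} = 10 c^{2}$
$m{\left(Y,O \right)} = -9 + 3 O$ ($m{\left(Y,O \right)} = \left(O - 3\right) 3 = \left(-3 + O\right) 3 = -9 + 3 O$)
$-6144 + m{\left(s{\left(1 \right)},140 \right)} = -6144 + \left(-9 + 3 \cdot 140\right) = -6144 + \left(-9 + 420\right) = -6144 + 411 = -5733$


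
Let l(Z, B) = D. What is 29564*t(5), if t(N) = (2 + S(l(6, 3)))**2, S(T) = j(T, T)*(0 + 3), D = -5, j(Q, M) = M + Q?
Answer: 23178176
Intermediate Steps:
l(Z, B) = -5
S(T) = 6*T (S(T) = (T + T)*(0 + 3) = (2*T)*3 = 6*T)
t(N) = 784 (t(N) = (2 + 6*(-5))**2 = (2 - 30)**2 = (-28)**2 = 784)
29564*t(5) = 29564*784 = 23178176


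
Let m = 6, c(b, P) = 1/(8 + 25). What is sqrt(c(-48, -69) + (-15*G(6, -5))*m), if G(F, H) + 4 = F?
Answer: I*sqrt(195987)/33 ≈ 13.415*I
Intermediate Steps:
c(b, P) = 1/33
G(F, H) = -4 + F
sqrt(c(-48, -69) + (-15*G(6, -5))*m) = sqrt(1/33 - 15*(-4 + 6)*6) = sqrt(1/33 - 15*2*6) = sqrt(1/33 - 30*6) = sqrt(1/33 - 180) = sqrt(-5939/33) = I*sqrt(195987)/33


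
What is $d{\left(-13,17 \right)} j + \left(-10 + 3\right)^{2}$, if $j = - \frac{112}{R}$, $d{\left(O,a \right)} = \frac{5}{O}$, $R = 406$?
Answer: $\frac{18513}{377} \approx 49.106$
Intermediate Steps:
$j = - \frac{8}{29}$ ($j = - \frac{112}{406} = \left(-112\right) \frac{1}{406} = - \frac{8}{29} \approx -0.27586$)
$d{\left(-13,17 \right)} j + \left(-10 + 3\right)^{2} = \frac{5}{-13} \left(- \frac{8}{29}\right) + \left(-10 + 3\right)^{2} = 5 \left(- \frac{1}{13}\right) \left(- \frac{8}{29}\right) + \left(-7\right)^{2} = \left(- \frac{5}{13}\right) \left(- \frac{8}{29}\right) + 49 = \frac{40}{377} + 49 = \frac{18513}{377}$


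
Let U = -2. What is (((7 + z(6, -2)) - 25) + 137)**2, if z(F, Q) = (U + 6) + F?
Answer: 16641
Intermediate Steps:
z(F, Q) = 4 + F (z(F, Q) = (-2 + 6) + F = 4 + F)
(((7 + z(6, -2)) - 25) + 137)**2 = (((7 + (4 + 6)) - 25) + 137)**2 = (((7 + 10) - 25) + 137)**2 = ((17 - 25) + 137)**2 = (-8 + 137)**2 = 129**2 = 16641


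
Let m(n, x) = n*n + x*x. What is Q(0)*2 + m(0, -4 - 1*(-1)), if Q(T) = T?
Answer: 9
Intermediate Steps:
m(n, x) = n**2 + x**2
Q(0)*2 + m(0, -4 - 1*(-1)) = 0*2 + (0**2 + (-4 - 1*(-1))**2) = 0 + (0 + (-4 + 1)**2) = 0 + (0 + (-3)**2) = 0 + (0 + 9) = 0 + 9 = 9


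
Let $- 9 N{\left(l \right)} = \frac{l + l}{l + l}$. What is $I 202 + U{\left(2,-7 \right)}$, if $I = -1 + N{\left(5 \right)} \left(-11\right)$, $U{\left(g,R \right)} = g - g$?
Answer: $\frac{404}{9} \approx 44.889$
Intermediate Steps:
$N{\left(l \right)} = - \frac{1}{9}$ ($N{\left(l \right)} = - \frac{\left(l + l\right) \frac{1}{l + l}}{9} = - \frac{2 l \frac{1}{2 l}}{9} = \left(- \frac{1}{9}\right) 1 = - \frac{1}{9}$)
$U{\left(g,R \right)} = 0$
$I = \frac{2}{9}$ ($I = -1 - - \frac{11}{9} = -1 + \frac{11}{9} = \frac{2}{9} \approx 0.22222$)
$I 202 + U{\left(2,-7 \right)} = \frac{2}{9} \cdot 202 + 0 = \frac{404}{9} + 0 = \frac{404}{9}$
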